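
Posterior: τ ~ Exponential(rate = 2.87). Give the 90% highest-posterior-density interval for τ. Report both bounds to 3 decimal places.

The exponential density is strictly decreasing on [0, ∞), so the HPD interval is anchored at 0: [0, q] with P(τ ≤ q) = 0.90.
q = −ln(1 − 0.90) / 2.87 = 2.3026 / 2.87 = 0.802.

[0.000, 0.802]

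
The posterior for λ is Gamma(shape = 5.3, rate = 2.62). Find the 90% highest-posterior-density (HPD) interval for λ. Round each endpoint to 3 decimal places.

[0.645, 3.347]

The posterior is unimodal and skewed, so the HPD interval has equal density at both endpoints and is the shortest 90% interval.
Solving f(0.645) = f(3.347) with F(3.347) − F(0.645) = 0.90 gives [0.645, 3.347].
For comparison, the equal-tailed interval is [0.824, 3.651]; the HPD is narrower and shifted toward the mode.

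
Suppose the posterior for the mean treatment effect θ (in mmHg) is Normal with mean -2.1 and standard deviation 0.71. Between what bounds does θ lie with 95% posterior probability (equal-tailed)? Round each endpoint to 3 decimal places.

The posterior is symmetric, so the 95% equal-tailed interval is θ = -2.1 ± z·0.71 with z = 1.960.
Half-width: 1.960 × 0.71 = 1.392.
-2.1 − 1.392 = -3.492; -2.1 + 1.392 = -0.708.

[-3.492, -0.708]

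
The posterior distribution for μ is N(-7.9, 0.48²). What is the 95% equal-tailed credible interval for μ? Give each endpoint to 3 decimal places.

[-8.841, -6.959]

The posterior is symmetric, so the 95% equal-tailed interval is μ = -7.9 ± z·0.48 with z = 1.960.
Half-width: 1.960 × 0.48 = 0.941.
-7.9 − 0.941 = -8.841; -7.9 + 0.941 = -6.959.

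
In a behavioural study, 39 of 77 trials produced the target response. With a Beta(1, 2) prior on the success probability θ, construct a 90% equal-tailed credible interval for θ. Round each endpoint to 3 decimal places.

Posterior: Beta(1+39, 2+38) = Beta(40, 40).
Equal-tailed 90% interval: the 0.05 and 0.95 quantiles of Beta(40, 40).
Posterior mean ≈ 0.500, SD ≈ 0.056; a Normal approximation gives roughly [0.409, 0.591].
Exact: F⁻¹(0.05) = 0.409; F⁻¹(0.95) = 0.591.

[0.409, 0.591]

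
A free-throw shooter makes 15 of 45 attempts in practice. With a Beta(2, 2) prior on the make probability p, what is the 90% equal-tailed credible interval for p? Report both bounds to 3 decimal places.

Posterior: Beta(2+15, 2+30) = Beta(17, 32).
Equal-tailed 90% interval: the 0.05 and 0.95 quantiles of Beta(17, 32).
Posterior mean ≈ 0.347, SD ≈ 0.067; a Normal approximation gives roughly [0.236, 0.458].
Exact: F⁻¹(0.05) = 0.240; F⁻¹(0.95) = 0.461.

[0.240, 0.461]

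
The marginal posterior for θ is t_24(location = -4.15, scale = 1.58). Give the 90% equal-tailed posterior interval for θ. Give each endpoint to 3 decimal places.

[-6.853, -1.447]

The t_24 distribution is symmetric; the 90% interval is -4.15 ± t·1.58 with t_{0.95,24} = 1.711.
Half-width: 1.711 × 1.58 = 2.703.
-4.15 − 2.703 = -6.853; -4.15 + 2.703 = -1.447.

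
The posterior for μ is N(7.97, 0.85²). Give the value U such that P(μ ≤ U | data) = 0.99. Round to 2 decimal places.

Need U with P(μ ≤ U) = 0.99: U = 7.97 + z_{0.01}·0.85.
z = 2.326; U = 7.97 + 2.326 × 0.85 = 9.95.

9.95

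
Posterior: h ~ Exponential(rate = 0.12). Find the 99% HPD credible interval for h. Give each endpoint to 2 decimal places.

The exponential density is strictly decreasing on [0, ∞), so the HPD interval is anchored at 0: [0, q] with P(h ≤ q) = 0.99.
q = −ln(1 − 0.99) / 0.12 = 4.6052 / 0.12 = 38.38.

[0.00, 38.38]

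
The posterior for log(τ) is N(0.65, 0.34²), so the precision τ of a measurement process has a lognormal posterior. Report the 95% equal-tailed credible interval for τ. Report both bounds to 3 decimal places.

[0.984, 3.730]

On the log scale the 95% interval is 0.65 ± 1.960 × 0.34 = [-0.0164, 1.3164].
Exponentiate: [e^-0.0164, e^1.3164] = [0.984, 3.730].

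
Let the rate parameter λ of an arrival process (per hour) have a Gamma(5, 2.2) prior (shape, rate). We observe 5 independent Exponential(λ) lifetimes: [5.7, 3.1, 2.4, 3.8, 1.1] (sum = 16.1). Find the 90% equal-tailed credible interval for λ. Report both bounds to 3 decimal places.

[0.296, 0.858]

Posterior: Gamma(5+5, 2.2+16.1) = Gamma(10, 18.3) (shape, rate).
Equal-tailed 90% interval: Gamma(10, 18.3) quantiles at 0.05 and 0.95.
Posterior mean ≈ 0.546, SD ≈ 0.173; a Normal approximation gives roughly [0.262, 0.831].
Exact: lower = 0.296; upper = 0.858.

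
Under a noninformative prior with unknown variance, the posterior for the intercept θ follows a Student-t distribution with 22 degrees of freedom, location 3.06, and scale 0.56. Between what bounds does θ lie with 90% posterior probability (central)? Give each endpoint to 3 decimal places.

[2.098, 4.022]

The t_22 distribution is symmetric; the 90% interval is 3.06 ± t·0.56 with t_{0.95,22} = 1.717.
Half-width: 1.717 × 0.56 = 0.962.
3.06 − 0.962 = 2.098; 3.06 + 0.962 = 4.022.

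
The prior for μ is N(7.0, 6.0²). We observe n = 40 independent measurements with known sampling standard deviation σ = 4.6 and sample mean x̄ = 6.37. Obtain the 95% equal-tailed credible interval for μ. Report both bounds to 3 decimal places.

Posterior precision = 1/6.0² + 40/4.6² = 0.0278 + 1.8904 = 1.9181, so posterior SD = 0.7220.
Posterior mean = (7.0/6.0² + 40·6.37/4.6²) / 1.9181 = 6.3791.
Interval: 6.3791 ± 1.960 × 0.7220 → [4.964, 7.794].

[4.964, 7.794]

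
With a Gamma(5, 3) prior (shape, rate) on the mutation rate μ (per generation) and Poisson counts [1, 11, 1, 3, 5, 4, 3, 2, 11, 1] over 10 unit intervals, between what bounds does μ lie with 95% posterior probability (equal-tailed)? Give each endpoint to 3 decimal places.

[2.656, 4.720]

Posterior: Gamma(5+42, 3+10) = Gamma(47, 13) (shape, rate).
Equal-tailed 95% interval: Gamma(47, 13) quantiles at 0.025 and 0.975.
Posterior mean ≈ 3.615, SD ≈ 0.527; a Normal approximation gives roughly [2.582, 4.649].
Exact: lower = 2.656; upper = 4.720.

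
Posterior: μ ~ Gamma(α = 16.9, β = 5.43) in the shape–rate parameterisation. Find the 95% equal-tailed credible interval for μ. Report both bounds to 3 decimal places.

[1.810, 4.762]

Posterior: Gamma(shape 16.9, rate 5.43).
Equal-tailed 95% interval: Gamma(16.9, 5.43) quantiles at 0.025 and 0.975.
Posterior mean ≈ 3.112, SD ≈ 0.757; a Normal approximation gives roughly [1.628, 4.596].
Exact: lower = 1.810; upper = 4.762.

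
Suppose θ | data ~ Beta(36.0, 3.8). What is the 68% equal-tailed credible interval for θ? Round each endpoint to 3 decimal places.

Posterior: Beta(36.0, 3.8).
Equal-tailed 68% interval: the 0.16 and 0.84 quantiles of Beta(36.0, 3.8).
Posterior mean ≈ 0.905, SD ≈ 0.046; a Normal approximation gives roughly [0.859, 0.950].
Exact: F⁻¹(0.16) = 0.860; F⁻¹(0.84) = 0.949.

[0.860, 0.949]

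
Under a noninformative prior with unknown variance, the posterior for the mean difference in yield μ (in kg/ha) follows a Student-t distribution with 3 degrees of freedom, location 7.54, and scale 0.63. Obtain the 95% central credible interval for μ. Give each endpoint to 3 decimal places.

[5.535, 9.545]

The t_3 distribution is symmetric; the 95% interval is 7.54 ± t·0.63 with t_{0.975,3} = 3.182.
Half-width: 3.182 × 0.63 = 2.005.
7.54 − 2.005 = 5.535; 7.54 + 2.005 = 9.545.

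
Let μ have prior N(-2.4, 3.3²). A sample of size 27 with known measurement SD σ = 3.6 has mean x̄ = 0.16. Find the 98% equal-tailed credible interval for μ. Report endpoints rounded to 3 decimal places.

Posterior precision = 1/3.3² + 27/3.6² = 0.0918 + 2.0833 = 2.1752, so posterior SD = 0.6780.
Posterior mean = (-2.4/3.3² + 27·0.16/3.6²) / 2.1752 = 0.0519.
Interval: 0.0519 ± 2.326 × 0.6780 → [-1.525, 1.629].

[-1.525, 1.629]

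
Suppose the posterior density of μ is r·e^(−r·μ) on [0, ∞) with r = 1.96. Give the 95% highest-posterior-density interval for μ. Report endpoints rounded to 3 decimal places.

[0.000, 1.528]

The exponential density is strictly decreasing on [0, ∞), so the HPD interval is anchored at 0: [0, q] with P(μ ≤ q) = 0.95.
q = −ln(1 − 0.95) / 1.96 = 2.9957 / 1.96 = 1.528.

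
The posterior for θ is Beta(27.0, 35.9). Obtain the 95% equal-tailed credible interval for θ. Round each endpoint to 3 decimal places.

[0.310, 0.552]

Posterior: Beta(27.0, 35.9).
Equal-tailed 95% interval: the 0.025 and 0.975 quantiles of Beta(27.0, 35.9).
Posterior mean ≈ 0.429, SD ≈ 0.062; a Normal approximation gives roughly [0.308, 0.551].
Exact: F⁻¹(0.025) = 0.310; F⁻¹(0.975) = 0.552.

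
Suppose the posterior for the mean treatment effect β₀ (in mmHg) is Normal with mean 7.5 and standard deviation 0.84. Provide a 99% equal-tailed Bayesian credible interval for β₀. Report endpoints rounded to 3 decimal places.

The posterior is symmetric, so the 99% equal-tailed interval is β₀ = 7.5 ± z·0.84 with z = 2.576.
Half-width: 2.576 × 0.84 = 2.164.
7.5 − 2.164 = 5.336; 7.5 + 2.164 = 9.664.

[5.336, 9.664]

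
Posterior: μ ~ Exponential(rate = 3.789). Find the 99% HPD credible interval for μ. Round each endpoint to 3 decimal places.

The exponential density is strictly decreasing on [0, ∞), so the HPD interval is anchored at 0: [0, q] with P(μ ≤ q) = 0.99.
q = −ln(1 − 0.99) / 3.789 = 4.6052 / 3.789 = 1.215.

[0.000, 1.215]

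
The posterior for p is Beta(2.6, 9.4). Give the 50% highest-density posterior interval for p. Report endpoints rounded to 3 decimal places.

[0.095, 0.244]

The posterior is unimodal and skewed, so the HPD interval has equal density at both endpoints and is the shortest 50% interval.
Solving f(0.095) = f(0.244) with F(0.244) − F(0.095) = 0.50 gives [0.095, 0.244].
For comparison, the equal-tailed interval is [0.130, 0.287]; the HPD is narrower and shifted toward the mode.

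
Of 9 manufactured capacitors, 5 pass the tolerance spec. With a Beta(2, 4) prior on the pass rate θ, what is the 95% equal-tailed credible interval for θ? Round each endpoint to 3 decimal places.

[0.230, 0.711]

Posterior: Beta(2+5, 4+4) = Beta(7, 8).
Equal-tailed 95% interval: the 0.025 and 0.975 quantiles of Beta(7, 8).
Posterior mean ≈ 0.467, SD ≈ 0.125; a Normal approximation gives roughly [0.222, 0.711].
Exact: F⁻¹(0.025) = 0.230; F⁻¹(0.975) = 0.711.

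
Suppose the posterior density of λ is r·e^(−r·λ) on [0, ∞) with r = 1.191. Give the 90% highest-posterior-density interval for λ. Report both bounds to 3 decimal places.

The exponential density is strictly decreasing on [0, ∞), so the HPD interval is anchored at 0: [0, q] with P(λ ≤ q) = 0.90.
q = −ln(1 − 0.90) / 1.191 = 2.3026 / 1.191 = 1.933.

[0.000, 1.933]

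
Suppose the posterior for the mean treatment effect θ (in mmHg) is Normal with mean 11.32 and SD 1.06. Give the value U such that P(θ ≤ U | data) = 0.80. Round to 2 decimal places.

12.21

Need U with P(θ ≤ U) = 0.80: U = 11.32 + z_{0.2}·1.06.
z = 0.842; U = 11.32 + 0.842 × 1.06 = 12.21.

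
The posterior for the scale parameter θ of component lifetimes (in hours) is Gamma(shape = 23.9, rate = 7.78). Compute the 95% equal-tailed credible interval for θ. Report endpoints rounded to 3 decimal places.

[1.966, 4.420]

Posterior: Gamma(shape 23.9, rate 7.78).
Equal-tailed 95% interval: Gamma(23.9, 7.78) quantiles at 0.025 and 0.975.
Posterior mean ≈ 3.072, SD ≈ 0.628; a Normal approximation gives roughly [1.840, 4.304].
Exact: lower = 1.966; upper = 4.420.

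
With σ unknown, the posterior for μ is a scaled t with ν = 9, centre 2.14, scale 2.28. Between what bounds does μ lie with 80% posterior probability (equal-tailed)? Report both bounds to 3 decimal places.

[-1.013, 5.293]

The t_9 distribution is symmetric; the 80% interval is 2.14 ± t·2.28 with t_{0.9,9} = 1.383.
Half-width: 1.383 × 2.28 = 3.153.
2.14 − 3.153 = -1.013; 2.14 + 3.153 = 5.293.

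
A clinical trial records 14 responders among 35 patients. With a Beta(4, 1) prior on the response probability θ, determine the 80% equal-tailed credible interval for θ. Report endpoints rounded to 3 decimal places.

[0.350, 0.551]

Posterior: Beta(4+14, 1+21) = Beta(18, 22).
Equal-tailed 80% interval: the 0.1 and 0.9 quantiles of Beta(18, 22).
Posterior mean ≈ 0.450, SD ≈ 0.078; a Normal approximation gives roughly [0.350, 0.550].
Exact: F⁻¹(0.1) = 0.350; F⁻¹(0.9) = 0.551.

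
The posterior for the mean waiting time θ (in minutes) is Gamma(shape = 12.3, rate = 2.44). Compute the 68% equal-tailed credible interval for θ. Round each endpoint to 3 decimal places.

Posterior: Gamma(shape 12.3, rate 2.44).
Equal-tailed 68% interval: Gamma(12.3, 2.44) quantiles at 0.16 and 0.84.
Posterior mean ≈ 5.041, SD ≈ 1.437; a Normal approximation gives roughly [3.612, 6.470].
Exact: lower = 3.630; upper = 6.450.

[3.630, 6.450]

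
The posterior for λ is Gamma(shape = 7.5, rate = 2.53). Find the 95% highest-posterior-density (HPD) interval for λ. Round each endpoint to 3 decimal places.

The posterior is unimodal and skewed, so the HPD interval has equal density at both endpoints and is the shortest 95% interval.
Solving f(1.051) = f(5.119) with F(5.119) − F(1.051) = 0.95 gives [1.051, 5.119].
For comparison, the equal-tailed interval is [1.238, 5.432]; the HPD is narrower and shifted toward the mode.

[1.051, 5.119]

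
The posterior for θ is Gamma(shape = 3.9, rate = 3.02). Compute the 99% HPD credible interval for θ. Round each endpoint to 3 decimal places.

[0.120, 3.305]

The posterior is unimodal and skewed, so the HPD interval has equal density at both endpoints and is the shortest 99% interval.
Solving f(0.120) = f(3.305) with F(3.305) − F(0.120) = 0.99 gives [0.120, 3.305].
For comparison, the equal-tailed interval is [0.210, 3.580]; the HPD is narrower and shifted toward the mode.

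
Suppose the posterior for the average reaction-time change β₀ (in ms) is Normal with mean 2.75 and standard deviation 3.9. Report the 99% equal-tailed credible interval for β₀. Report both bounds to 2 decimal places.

[-7.30, 12.80]

The posterior is symmetric, so the 99% equal-tailed interval is β₀ = 2.75 ± z·3.9 with z = 2.576.
Half-width: 2.576 × 3.9 = 10.05.
2.75 − 10.05 = -7.30; 2.75 + 10.05 = 12.80.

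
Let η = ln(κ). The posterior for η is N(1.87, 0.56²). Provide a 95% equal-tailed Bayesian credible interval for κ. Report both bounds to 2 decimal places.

On the log scale the 95% interval is 1.87 ± 1.960 × 0.56 = [0.7724, 2.9676].
Exponentiate: [e^0.7724, e^2.9676] = [2.16, 19.44].

[2.16, 19.44]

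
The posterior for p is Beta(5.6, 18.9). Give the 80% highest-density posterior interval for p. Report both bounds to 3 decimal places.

[0.113, 0.323]

The posterior is unimodal and skewed, so the HPD interval has equal density at both endpoints and is the shortest 80% interval.
Solving f(0.113) = f(0.323) with F(0.323) − F(0.113) = 0.80 gives [0.113, 0.323].
For comparison, the equal-tailed interval is [0.127, 0.340]; the HPD is narrower and shifted toward the mode.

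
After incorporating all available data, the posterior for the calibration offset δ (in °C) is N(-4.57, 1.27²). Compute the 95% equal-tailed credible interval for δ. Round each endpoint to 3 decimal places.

[-7.059, -2.081]

The posterior is symmetric, so the 95% equal-tailed interval is δ = -4.57 ± z·1.27 with z = 1.960.
Half-width: 1.960 × 1.27 = 2.489.
-4.57 − 2.489 = -7.059; -4.57 + 2.489 = -2.081.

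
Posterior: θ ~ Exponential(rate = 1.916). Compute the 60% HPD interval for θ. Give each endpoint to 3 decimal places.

[0.000, 0.478]

The exponential density is strictly decreasing on [0, ∞), so the HPD interval is anchored at 0: [0, q] with P(θ ≤ q) = 0.60.
q = −ln(1 − 0.60) / 1.916 = 0.9163 / 1.916 = 0.478.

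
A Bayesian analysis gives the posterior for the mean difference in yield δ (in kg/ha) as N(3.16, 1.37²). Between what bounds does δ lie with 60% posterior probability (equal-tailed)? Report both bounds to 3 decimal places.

The posterior is symmetric, so the 60% equal-tailed interval is δ = 3.16 ± z·1.37 with z = 0.842.
Half-width: 0.842 × 1.37 = 1.153.
3.16 − 1.153 = 2.007; 3.16 + 1.153 = 4.313.

[2.007, 4.313]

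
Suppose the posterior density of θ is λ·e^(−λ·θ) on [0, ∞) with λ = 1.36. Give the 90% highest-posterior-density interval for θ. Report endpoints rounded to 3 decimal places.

The exponential density is strictly decreasing on [0, ∞), so the HPD interval is anchored at 0: [0, q] with P(θ ≤ q) = 0.90.
q = −ln(1 − 0.90) / 1.36 = 2.3026 / 1.36 = 1.693.

[0.000, 1.693]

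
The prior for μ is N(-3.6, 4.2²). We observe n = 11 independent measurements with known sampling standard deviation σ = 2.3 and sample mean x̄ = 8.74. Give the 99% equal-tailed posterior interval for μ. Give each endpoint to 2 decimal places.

Posterior precision = 1/4.2² + 11/2.3² = 0.0567 + 2.0794 = 2.1361, so posterior SD = 0.6842.
Posterior mean = (-3.6/4.2² + 11·8.74/2.3²) / 2.1361 = 8.4125.
Interval: 8.4125 ± 2.576 × 0.6842 → [6.65, 10.17].

[6.65, 10.17]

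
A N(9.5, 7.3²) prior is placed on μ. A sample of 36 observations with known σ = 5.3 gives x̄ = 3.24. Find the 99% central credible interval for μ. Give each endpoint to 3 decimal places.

Posterior precision = 1/7.3² + 36/5.3² = 0.0188 + 1.2816 = 1.3004, so posterior SD = 0.8769.
Posterior mean = (9.5/7.3² + 36·3.24/5.3²) / 1.3004 = 3.3303.
Interval: 3.3303 ± 2.576 × 0.8769 → [1.071, 5.589].

[1.071, 5.589]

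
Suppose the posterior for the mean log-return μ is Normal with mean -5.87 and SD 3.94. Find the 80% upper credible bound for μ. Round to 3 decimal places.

-2.554

Need U with P(μ ≤ U) = 0.80: U = -5.87 + z_{0.2}·3.94.
z = 0.842; U = -5.87 + 0.842 × 3.94 = -2.554.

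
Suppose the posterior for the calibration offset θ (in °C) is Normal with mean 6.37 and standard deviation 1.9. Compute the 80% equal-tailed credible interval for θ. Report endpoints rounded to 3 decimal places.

[3.935, 8.805]

The posterior is symmetric, so the 80% equal-tailed interval is θ = 6.37 ± z·1.9 with z = 1.282.
Half-width: 1.282 × 1.9 = 2.435.
6.37 − 2.435 = 3.935; 6.37 + 2.435 = 8.805.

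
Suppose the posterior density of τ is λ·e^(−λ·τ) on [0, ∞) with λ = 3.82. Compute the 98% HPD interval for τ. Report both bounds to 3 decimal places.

The exponential density is strictly decreasing on [0, ∞), so the HPD interval is anchored at 0: [0, q] with P(τ ≤ q) = 0.98.
q = −ln(1 − 0.98) / 3.82 = 3.9120 / 3.82 = 1.024.

[0.000, 1.024]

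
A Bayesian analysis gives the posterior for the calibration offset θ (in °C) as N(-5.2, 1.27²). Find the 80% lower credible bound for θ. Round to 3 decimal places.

-6.269

Need L with P(θ ≥ L) = 0.80: L = -5.2 − z_{0.2}·1.27.
z = 0.842; L = -5.2 − 0.842 × 1.27 = -6.269.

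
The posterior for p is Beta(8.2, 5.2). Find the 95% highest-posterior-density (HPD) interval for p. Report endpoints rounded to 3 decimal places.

The posterior is unimodal and skewed, so the HPD interval has equal density at both endpoints and is the shortest 95% interval.
Solving f(0.362) = f(0.853) with F(0.853) − F(0.362) = 0.95 gives [0.362, 0.853].
For comparison, the equal-tailed interval is [0.349, 0.843]; the HPD is narrower and shifted toward the mode.

[0.362, 0.853]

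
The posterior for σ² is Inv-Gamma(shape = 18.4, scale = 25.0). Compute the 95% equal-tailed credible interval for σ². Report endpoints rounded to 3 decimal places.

[0.902, 2.278]

Inverse-Gamma(18.4, 25.0) quantiles: F⁻¹(0.025) and F⁻¹(0.975).
Equivalently, 1/σ² ~ Gamma(18.4, rate = 25.0); invert its 0.975 and 0.025 quantiles.
Posterior mean ≈ 1.437, SD ≈ 0.355; a Normal approximation gives roughly [0.741, 2.132].
Exact: lower = 0.902; upper = 2.278.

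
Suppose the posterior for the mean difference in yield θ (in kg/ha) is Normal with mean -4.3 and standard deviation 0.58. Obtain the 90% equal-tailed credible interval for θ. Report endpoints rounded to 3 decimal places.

The posterior is symmetric, so the 90% equal-tailed interval is θ = -4.3 ± z·0.58 with z = 1.645.
Half-width: 1.645 × 0.58 = 0.954.
-4.3 − 0.954 = -5.254; -4.3 + 0.954 = -3.346.

[-5.254, -3.346]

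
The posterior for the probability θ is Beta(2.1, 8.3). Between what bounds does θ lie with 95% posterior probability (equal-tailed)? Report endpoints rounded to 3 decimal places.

[0.031, 0.479]

Posterior: Beta(2.1, 8.3).
Equal-tailed 95% interval: the 0.025 and 0.975 quantiles of Beta(2.1, 8.3).
Posterior mean ≈ 0.202, SD ≈ 0.119; a Normal approximation gives roughly [-0.031, 0.435].
Exact: F⁻¹(0.025) = 0.031; F⁻¹(0.975) = 0.479.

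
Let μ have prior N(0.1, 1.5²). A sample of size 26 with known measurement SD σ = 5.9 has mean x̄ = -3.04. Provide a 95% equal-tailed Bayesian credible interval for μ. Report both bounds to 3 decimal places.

Posterior precision = 1/1.5² + 26/5.9² = 0.4444 + 0.7469 = 1.1914, so posterior SD = 0.9162.
Posterior mean = (0.1/1.5² + 26·-3.04/5.9²) / 1.1914 = -1.8686.
Interval: -1.8686 ± 1.960 × 0.9162 → [-3.664, -0.073].

[-3.664, -0.073]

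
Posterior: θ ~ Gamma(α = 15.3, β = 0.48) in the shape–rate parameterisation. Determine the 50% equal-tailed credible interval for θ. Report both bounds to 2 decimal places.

[26.07, 36.93]

Posterior: Gamma(shape 15.3, rate 0.48).
Equal-tailed 50% interval: Gamma(15.3, 0.48) quantiles at 0.25 and 0.75.
Posterior mean ≈ 31.88, SD ≈ 8.15; a Normal approximation gives roughly [26.38, 37.37].
Exact: lower = 26.07; upper = 36.93.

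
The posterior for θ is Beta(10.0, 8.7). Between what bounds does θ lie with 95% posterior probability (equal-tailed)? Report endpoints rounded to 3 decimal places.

[0.314, 0.749]

Posterior: Beta(10.0, 8.7).
Equal-tailed 95% interval: the 0.025 and 0.975 quantiles of Beta(10.0, 8.7).
Posterior mean ≈ 0.535, SD ≈ 0.112; a Normal approximation gives roughly [0.315, 0.755].
Exact: F⁻¹(0.025) = 0.314; F⁻¹(0.975) = 0.749.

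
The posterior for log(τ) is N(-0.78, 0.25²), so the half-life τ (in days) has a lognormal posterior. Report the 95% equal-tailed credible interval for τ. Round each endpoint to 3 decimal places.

[0.281, 0.748]

On the log scale the 95% interval is -0.78 ± 1.960 × 0.25 = [-1.2700, -0.2900].
Exponentiate: [e^-1.2700, e^-0.2900] = [0.281, 0.748].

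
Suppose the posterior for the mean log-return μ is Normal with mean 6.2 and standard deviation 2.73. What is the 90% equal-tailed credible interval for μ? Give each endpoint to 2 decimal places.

The posterior is symmetric, so the 90% equal-tailed interval is μ = 6.2 ± z·2.73 with z = 1.645.
Half-width: 1.645 × 2.73 = 4.49.
6.2 − 4.49 = 1.71; 6.2 + 4.49 = 10.69.

[1.71, 10.69]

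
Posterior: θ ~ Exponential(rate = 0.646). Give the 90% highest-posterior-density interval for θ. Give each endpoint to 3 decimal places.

[0.000, 3.564]

The exponential density is strictly decreasing on [0, ∞), so the HPD interval is anchored at 0: [0, q] with P(θ ≤ q) = 0.90.
q = −ln(1 − 0.90) / 0.646 = 2.3026 / 0.646 = 3.564.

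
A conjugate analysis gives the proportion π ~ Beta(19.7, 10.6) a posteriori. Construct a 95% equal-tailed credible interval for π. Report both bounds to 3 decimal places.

[0.475, 0.806]

Posterior: Beta(19.7, 10.6).
Equal-tailed 95% interval: the 0.025 and 0.975 quantiles of Beta(19.7, 10.6).
Posterior mean ≈ 0.650, SD ≈ 0.085; a Normal approximation gives roughly [0.483, 0.817].
Exact: F⁻¹(0.025) = 0.475; F⁻¹(0.975) = 0.806.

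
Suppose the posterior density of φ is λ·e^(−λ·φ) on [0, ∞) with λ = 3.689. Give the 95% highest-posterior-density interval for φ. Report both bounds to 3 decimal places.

[0.000, 0.812]

The exponential density is strictly decreasing on [0, ∞), so the HPD interval is anchored at 0: [0, q] with P(φ ≤ q) = 0.95.
q = −ln(1 − 0.95) / 3.689 = 2.9957 / 3.689 = 0.812.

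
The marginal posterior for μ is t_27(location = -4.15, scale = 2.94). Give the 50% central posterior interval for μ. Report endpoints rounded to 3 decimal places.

[-6.160, -2.140]

The t_27 distribution is symmetric; the 50% interval is -4.15 ± t·2.94 with t_{0.75,27} = 0.684.
Half-width: 0.684 × 2.94 = 2.010.
-4.15 − 2.010 = -6.160; -4.15 + 2.010 = -2.140.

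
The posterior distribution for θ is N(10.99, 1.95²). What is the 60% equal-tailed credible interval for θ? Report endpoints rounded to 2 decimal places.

The posterior is symmetric, so the 60% equal-tailed interval is θ = 10.99 ± z·1.95 with z = 0.842.
Half-width: 0.842 × 1.95 = 1.64.
10.99 − 1.64 = 9.35; 10.99 + 1.64 = 12.63.

[9.35, 12.63]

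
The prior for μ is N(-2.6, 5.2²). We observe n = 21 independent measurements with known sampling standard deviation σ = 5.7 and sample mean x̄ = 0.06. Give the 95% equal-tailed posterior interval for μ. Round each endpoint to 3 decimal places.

Posterior precision = 1/5.2² + 21/5.7² = 0.0370 + 0.6464 = 0.6833, so posterior SD = 1.2097.
Posterior mean = (-2.6/5.2² + 21·0.06/5.7²) / 0.6833 = -0.0840.
Interval: -0.0840 ± 1.960 × 1.2097 → [-2.455, 2.287].

[-2.455, 2.287]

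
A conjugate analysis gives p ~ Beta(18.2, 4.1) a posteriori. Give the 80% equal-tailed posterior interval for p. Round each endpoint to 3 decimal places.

[0.707, 0.912]

Posterior: Beta(18.2, 4.1).
Equal-tailed 80% interval: the 0.1 and 0.9 quantiles of Beta(18.2, 4.1).
Posterior mean ≈ 0.816, SD ≈ 0.080; a Normal approximation gives roughly [0.713, 0.919].
Exact: F⁻¹(0.1) = 0.707; F⁻¹(0.9) = 0.912.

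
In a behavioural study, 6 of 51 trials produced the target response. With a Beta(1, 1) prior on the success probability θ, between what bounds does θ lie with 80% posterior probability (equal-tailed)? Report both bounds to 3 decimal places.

[0.076, 0.194]

Posterior: Beta(1+6, 1+45) = Beta(7, 46).
Equal-tailed 80% interval: the 0.1 and 0.9 quantiles of Beta(7, 46).
Posterior mean ≈ 0.132, SD ≈ 0.046; a Normal approximation gives roughly [0.073, 0.191].
Exact: F⁻¹(0.1) = 0.076; F⁻¹(0.9) = 0.194.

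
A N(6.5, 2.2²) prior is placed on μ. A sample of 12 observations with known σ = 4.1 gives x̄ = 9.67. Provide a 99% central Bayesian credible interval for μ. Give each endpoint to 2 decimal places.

Posterior precision = 1/2.2² + 12/4.1² = 0.2066 + 0.7139 = 0.9205, so posterior SD = 1.0423.
Posterior mean = (6.5/2.2² + 12·9.67/4.1²) / 0.9205 = 8.9585.
Interval: 8.9585 ± 2.576 × 1.0423 → [6.27, 11.64].

[6.27, 11.64]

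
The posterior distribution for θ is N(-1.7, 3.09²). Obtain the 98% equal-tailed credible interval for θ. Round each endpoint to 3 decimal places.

The posterior is symmetric, so the 98% equal-tailed interval is θ = -1.7 ± z·3.09 with z = 2.326.
Half-width: 2.326 × 3.09 = 7.188.
-1.7 − 7.188 = -8.888; -1.7 + 7.188 = 5.488.

[-8.888, 5.488]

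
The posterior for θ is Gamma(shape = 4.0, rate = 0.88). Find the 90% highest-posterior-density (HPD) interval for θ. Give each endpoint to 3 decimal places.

The posterior is unimodal and skewed, so the HPD interval has equal density at both endpoints and is the shortest 90% interval.
Solving f(1.065) = f(7.893) with F(7.893) − F(1.065) = 0.90 gives [1.065, 7.893].
For comparison, the equal-tailed interval is [1.553, 8.811]; the HPD is narrower and shifted toward the mode.

[1.065, 7.893]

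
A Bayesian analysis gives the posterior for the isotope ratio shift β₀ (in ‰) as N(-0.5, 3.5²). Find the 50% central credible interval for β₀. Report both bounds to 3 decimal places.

The posterior is symmetric, so the 50% equal-tailed interval is β₀ = -0.5 ± z·3.5 with z = 0.674.
Half-width: 0.674 × 3.5 = 2.361.
-0.5 − 2.361 = -2.861; -0.5 + 2.361 = 1.861.

[-2.861, 1.861]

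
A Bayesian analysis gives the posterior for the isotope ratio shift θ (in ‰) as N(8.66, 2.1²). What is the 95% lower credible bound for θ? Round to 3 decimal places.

5.206

Need L with P(θ ≥ L) = 0.95: L = 8.66 − z_{0.05}·2.1.
z = 1.645; L = 8.66 − 1.645 × 2.1 = 5.206.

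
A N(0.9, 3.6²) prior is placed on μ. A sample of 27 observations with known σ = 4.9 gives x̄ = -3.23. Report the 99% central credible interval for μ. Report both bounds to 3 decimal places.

[-5.315, -0.615]

Posterior precision = 1/3.6² + 27/4.9² = 0.0772 + 1.1245 = 1.2017, so posterior SD = 0.9122.
Posterior mean = (0.9/3.6² + 27·-3.23/4.9²) / 1.2017 = -2.9648.
Interval: -2.9648 ± 2.576 × 0.9122 → [-5.315, -0.615].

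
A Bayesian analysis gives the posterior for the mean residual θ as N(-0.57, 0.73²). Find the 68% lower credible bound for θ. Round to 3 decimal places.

Need L with P(θ ≥ L) = 0.68: L = -0.57 − z_{0.32}·0.73.
z = 0.468; L = -0.57 − 0.468 × 0.73 = -0.911.

-0.911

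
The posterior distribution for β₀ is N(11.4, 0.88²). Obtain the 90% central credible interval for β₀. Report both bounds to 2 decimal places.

The posterior is symmetric, so the 90% equal-tailed interval is β₀ = 11.4 ± z·0.88 with z = 1.645.
Half-width: 1.645 × 0.88 = 1.45.
11.4 − 1.45 = 9.95; 11.4 + 1.45 = 12.85.

[9.95, 12.85]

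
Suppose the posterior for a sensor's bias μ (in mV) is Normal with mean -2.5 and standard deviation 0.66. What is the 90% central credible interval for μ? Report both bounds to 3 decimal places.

[-3.586, -1.414]

The posterior is symmetric, so the 90% equal-tailed interval is μ = -2.5 ± z·0.66 with z = 1.645.
Half-width: 1.645 × 0.66 = 1.086.
-2.5 − 1.086 = -3.586; -2.5 + 1.086 = -1.414.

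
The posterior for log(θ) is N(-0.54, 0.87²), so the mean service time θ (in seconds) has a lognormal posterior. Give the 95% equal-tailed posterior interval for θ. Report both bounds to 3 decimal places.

[0.106, 3.206]

On the log scale the 95% interval is -0.54 ± 1.960 × 0.87 = [-2.2452, 1.1652].
Exponentiate: [e^-2.2452, e^1.1652] = [0.106, 3.206].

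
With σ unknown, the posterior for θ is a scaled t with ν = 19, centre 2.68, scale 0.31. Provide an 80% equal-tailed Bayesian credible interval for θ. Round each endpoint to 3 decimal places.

[2.268, 3.092]

The t_19 distribution is symmetric; the 80% interval is 2.68 ± t·0.31 with t_{0.9,19} = 1.328.
Half-width: 1.328 × 0.31 = 0.412.
2.68 − 0.412 = 2.268; 2.68 + 0.412 = 3.092.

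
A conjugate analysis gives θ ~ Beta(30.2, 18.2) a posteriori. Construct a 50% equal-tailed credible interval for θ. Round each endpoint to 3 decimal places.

Posterior: Beta(30.2, 18.2).
Equal-tailed 50% interval: the 0.25 and 0.75 quantiles of Beta(30.2, 18.2).
Posterior mean ≈ 0.624, SD ≈ 0.069; a Normal approximation gives roughly [0.577, 0.670].
Exact: F⁻¹(0.25) = 0.578; F⁻¹(0.75) = 0.672.

[0.578, 0.672]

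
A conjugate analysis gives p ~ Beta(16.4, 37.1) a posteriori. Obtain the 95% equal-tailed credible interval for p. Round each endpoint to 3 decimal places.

Posterior: Beta(16.4, 37.1).
Equal-tailed 95% interval: the 0.025 and 0.975 quantiles of Beta(16.4, 37.1).
Posterior mean ≈ 0.307, SD ≈ 0.062; a Normal approximation gives roughly [0.184, 0.429].
Exact: F⁻¹(0.025) = 0.192; F⁻¹(0.975) = 0.435.

[0.192, 0.435]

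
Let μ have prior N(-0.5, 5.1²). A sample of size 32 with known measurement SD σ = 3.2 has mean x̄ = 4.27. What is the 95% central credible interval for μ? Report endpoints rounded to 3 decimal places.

Posterior precision = 1/5.1² + 32/3.2² = 0.0384 + 3.1250 = 3.1634, so posterior SD = 0.5622.
Posterior mean = (-0.5/5.1² + 32·4.27/3.2²) / 3.1634 = 4.2120.
Interval: 4.2120 ± 1.960 × 0.5622 → [3.110, 5.314].

[3.110, 5.314]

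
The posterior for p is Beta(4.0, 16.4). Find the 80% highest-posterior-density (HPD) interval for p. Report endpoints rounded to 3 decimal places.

The posterior is unimodal and skewed, so the HPD interval has equal density at both endpoints and is the shortest 80% interval.
Solving f(0.075) = f(0.288) with F(0.288) − F(0.075) = 0.80 gives [0.075, 0.288].
For comparison, the equal-tailed interval is [0.093, 0.313]; the HPD is narrower and shifted toward the mode.

[0.075, 0.288]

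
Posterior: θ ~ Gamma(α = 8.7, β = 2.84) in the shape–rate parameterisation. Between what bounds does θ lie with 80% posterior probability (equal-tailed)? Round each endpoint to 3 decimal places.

Posterior: Gamma(shape 8.7, rate 2.84).
Equal-tailed 80% interval: Gamma(8.7, 2.84) quantiles at 0.1 and 0.9.
Posterior mean ≈ 3.063, SD ≈ 1.039; a Normal approximation gives roughly [1.732, 4.394].
Exact: lower = 1.830; upper = 4.447.

[1.830, 4.447]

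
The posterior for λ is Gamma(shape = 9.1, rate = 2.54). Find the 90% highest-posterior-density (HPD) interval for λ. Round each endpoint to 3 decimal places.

The posterior is unimodal and skewed, so the HPD interval has equal density at both endpoints and is the shortest 90% interval.
Solving f(1.670) = f(5.430) with F(5.430) − F(1.670) = 0.90 gives [1.670, 5.430].
For comparison, the equal-tailed interval is [1.877, 5.733]; the HPD is narrower and shifted toward the mode.

[1.670, 5.430]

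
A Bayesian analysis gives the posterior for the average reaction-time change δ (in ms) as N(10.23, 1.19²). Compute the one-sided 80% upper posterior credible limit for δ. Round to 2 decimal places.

11.23

Need U with P(δ ≤ U) = 0.80: U = 10.23 + z_{0.2}·1.19.
z = 0.842; U = 10.23 + 0.842 × 1.19 = 11.23.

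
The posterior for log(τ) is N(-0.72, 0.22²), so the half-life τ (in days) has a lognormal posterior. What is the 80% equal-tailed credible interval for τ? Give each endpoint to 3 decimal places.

[0.367, 0.645]

On the log scale the 80% interval is -0.72 ± 1.282 × 0.22 = [-1.0019, -0.4381].
Exponentiate: [e^-1.0019, e^-0.4381] = [0.367, 0.645].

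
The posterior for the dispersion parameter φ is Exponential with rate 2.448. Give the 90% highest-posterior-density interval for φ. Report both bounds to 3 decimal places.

[0.000, 0.941]

The exponential density is strictly decreasing on [0, ∞), so the HPD interval is anchored at 0: [0, q] with P(φ ≤ q) = 0.90.
q = −ln(1 − 0.90) / 2.448 = 2.3026 / 2.448 = 0.941.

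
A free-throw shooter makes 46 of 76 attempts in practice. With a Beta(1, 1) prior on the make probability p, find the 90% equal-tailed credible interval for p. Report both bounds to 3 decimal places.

[0.510, 0.692]

Posterior: Beta(1+46, 1+30) = Beta(47, 31).
Equal-tailed 90% interval: the 0.05 and 0.95 quantiles of Beta(47, 31).
Posterior mean ≈ 0.603, SD ≈ 0.055; a Normal approximation gives roughly [0.512, 0.693].
Exact: F⁻¹(0.05) = 0.510; F⁻¹(0.95) = 0.692.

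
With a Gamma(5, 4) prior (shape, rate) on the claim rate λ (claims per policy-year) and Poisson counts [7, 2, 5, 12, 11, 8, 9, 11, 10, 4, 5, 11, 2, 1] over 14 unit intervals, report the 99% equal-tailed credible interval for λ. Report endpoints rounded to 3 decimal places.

Posterior: Gamma(5+98, 4+14) = Gamma(103, 18) (shape, rate).
Equal-tailed 99% interval: Gamma(103, 18) quantiles at 0.005 and 0.995.
Posterior mean ≈ 5.722, SD ≈ 0.564; a Normal approximation gives roughly [4.270, 7.175].
Exact: lower = 4.374; upper = 7.279.

[4.374, 7.279]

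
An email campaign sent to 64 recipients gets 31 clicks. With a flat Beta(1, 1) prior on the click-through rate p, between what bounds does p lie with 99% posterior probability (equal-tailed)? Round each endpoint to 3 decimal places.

Posterior: Beta(1+31, 1+33) = Beta(32, 34).
Equal-tailed 99% interval: the 0.005 and 0.995 quantiles of Beta(32, 34).
Posterior mean ≈ 0.485, SD ≈ 0.061; a Normal approximation gives roughly [0.328, 0.642].
Exact: F⁻¹(0.005) = 0.331; F⁻¹(0.995) = 0.641.

[0.331, 0.641]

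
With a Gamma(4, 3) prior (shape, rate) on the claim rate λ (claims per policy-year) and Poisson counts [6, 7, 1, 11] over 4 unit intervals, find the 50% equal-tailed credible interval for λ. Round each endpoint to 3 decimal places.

Posterior: Gamma(4+25, 3+4) = Gamma(29, 7) (shape, rate).
Equal-tailed 50% interval: Gamma(29, 7) quantiles at 0.25 and 0.75.
Posterior mean ≈ 4.143, SD ≈ 0.769; a Normal approximation gives roughly [3.624, 4.662].
Exact: lower = 3.601; upper = 4.633.

[3.601, 4.633]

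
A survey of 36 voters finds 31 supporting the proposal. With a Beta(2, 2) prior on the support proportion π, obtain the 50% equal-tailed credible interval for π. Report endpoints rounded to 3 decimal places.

[0.788, 0.868]

Posterior: Beta(2+31, 2+5) = Beta(33, 7).
Equal-tailed 50% interval: the 0.25 and 0.75 quantiles of Beta(33, 7).
Posterior mean ≈ 0.825, SD ≈ 0.059; a Normal approximation gives roughly [0.785, 0.865].
Exact: F⁻¹(0.25) = 0.788; F⁻¹(0.75) = 0.868.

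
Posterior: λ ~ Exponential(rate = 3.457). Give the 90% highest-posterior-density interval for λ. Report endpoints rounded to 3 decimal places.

[0.000, 0.666]

The exponential density is strictly decreasing on [0, ∞), so the HPD interval is anchored at 0: [0, q] with P(λ ≤ q) = 0.90.
q = −ln(1 − 0.90) / 3.457 = 2.3026 / 3.457 = 0.666.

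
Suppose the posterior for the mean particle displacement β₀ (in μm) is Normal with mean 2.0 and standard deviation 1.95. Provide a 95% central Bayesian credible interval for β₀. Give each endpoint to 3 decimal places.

[-1.822, 5.822]

The posterior is symmetric, so the 95% equal-tailed interval is β₀ = 2.0 ± z·1.95 with z = 1.960.
Half-width: 1.960 × 1.95 = 3.822.
2.0 − 3.822 = -1.822; 2.0 + 3.822 = 5.822.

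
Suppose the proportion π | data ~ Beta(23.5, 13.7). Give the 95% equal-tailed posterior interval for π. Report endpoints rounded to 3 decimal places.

Posterior: Beta(23.5, 13.7).
Equal-tailed 95% interval: the 0.025 and 0.975 quantiles of Beta(23.5, 13.7).
Posterior mean ≈ 0.632, SD ≈ 0.078; a Normal approximation gives roughly [0.479, 0.785].
Exact: F⁻¹(0.025) = 0.473; F⁻¹(0.975) = 0.777.

[0.473, 0.777]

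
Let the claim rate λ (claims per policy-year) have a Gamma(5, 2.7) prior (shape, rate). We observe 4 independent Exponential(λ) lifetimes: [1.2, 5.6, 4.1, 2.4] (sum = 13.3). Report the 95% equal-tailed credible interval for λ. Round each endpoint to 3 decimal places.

[0.257, 0.985]

Posterior: Gamma(5+4, 2.7+13.3) = Gamma(9, 16.0) (shape, rate).
Equal-tailed 95% interval: Gamma(9, 16.0) quantiles at 0.025 and 0.975.
Posterior mean ≈ 0.562, SD ≈ 0.188; a Normal approximation gives roughly [0.195, 0.930].
Exact: lower = 0.257; upper = 0.985.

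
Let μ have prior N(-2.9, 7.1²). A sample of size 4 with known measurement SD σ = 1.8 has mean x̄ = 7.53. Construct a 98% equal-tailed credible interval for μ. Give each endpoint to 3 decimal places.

[5.288, 9.442]

Posterior precision = 1/7.1² + 4/1.8² = 0.0198 + 1.2346 = 1.2544, so posterior SD = 0.8929.
Posterior mean = (-2.9/7.1² + 4·7.53/1.8²) / 1.2544 = 7.3651.
Interval: 7.3651 ± 2.326 × 0.8929 → [5.288, 9.442].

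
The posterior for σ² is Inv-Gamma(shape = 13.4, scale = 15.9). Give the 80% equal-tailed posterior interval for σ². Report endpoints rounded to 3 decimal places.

[0.871, 1.772]

Inverse-Gamma(13.4, 15.9) quantiles: F⁻¹(0.1) and F⁻¹(0.9).
Equivalently, 1/σ² ~ Gamma(13.4, rate = 15.9); invert its 0.9 and 0.1 quantiles.
Posterior mean ≈ 1.282, SD ≈ 0.380; a Normal approximation gives roughly [0.796, 1.769].
Exact: lower = 0.871; upper = 1.772.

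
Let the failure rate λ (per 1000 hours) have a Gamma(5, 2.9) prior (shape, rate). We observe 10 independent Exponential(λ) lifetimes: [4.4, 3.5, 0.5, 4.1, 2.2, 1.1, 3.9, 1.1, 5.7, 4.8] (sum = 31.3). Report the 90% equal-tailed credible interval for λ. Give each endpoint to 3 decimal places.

[0.270, 0.640]

Posterior: Gamma(5+10, 2.9+31.3) = Gamma(15, 34.2) (shape, rate).
Equal-tailed 90% interval: Gamma(15, 34.2) quantiles at 0.05 and 0.95.
Posterior mean ≈ 0.439, SD ≈ 0.113; a Normal approximation gives roughly [0.252, 0.625].
Exact: lower = 0.270; upper = 0.640.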